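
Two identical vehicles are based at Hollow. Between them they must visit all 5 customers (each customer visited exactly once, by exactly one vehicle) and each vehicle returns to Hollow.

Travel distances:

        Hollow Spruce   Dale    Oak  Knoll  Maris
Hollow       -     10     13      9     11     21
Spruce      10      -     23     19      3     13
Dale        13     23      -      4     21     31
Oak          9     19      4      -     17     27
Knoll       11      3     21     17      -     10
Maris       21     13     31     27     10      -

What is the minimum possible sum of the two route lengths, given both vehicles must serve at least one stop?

70 — the smallest possible combined total.

Try each way of splitting the stops between the two vehicles (each non-empty) and, for each split, find the best tour for each vehicle:
  {Spruce} + {Dale, Oak, Knoll, Maris}: 20 + 65 = 85
  {Dale} + {Spruce, Oak, Knoll, Maris}: 26 + 59 = 85
  {Spruce, Dale} + {Oak, Knoll, Maris}: 46 + 57 = 103
  {Oak} + {Spruce, Dale, Knoll, Maris}: 18 + 67 = 85
  {Spruce, Oak} + {Dale, Knoll, Maris}: 38 + 65 = 103
  {Dale, Oak} + {Spruce, Knoll, Maris}: 26 + 44 = 70
  … (15 splits in total)
Best: vehicle 1 Hollow → Dale → Oak → Hollow = 26; vehicle 2 Hollow → Spruce → Knoll → Maris → Hollow = 44; combined 70.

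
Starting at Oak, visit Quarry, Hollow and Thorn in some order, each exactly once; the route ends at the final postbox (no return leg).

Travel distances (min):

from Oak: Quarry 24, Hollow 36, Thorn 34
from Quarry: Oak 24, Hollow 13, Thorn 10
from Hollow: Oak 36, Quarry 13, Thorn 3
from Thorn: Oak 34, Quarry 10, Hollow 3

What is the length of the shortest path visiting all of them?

37 min — the minimum one-way total.

There are 3! = 6 possible orderings.
Oak - Quarry - Hollow - Thorn: 24+13+3 = 40
Oak - Quarry - Thorn - Hollow: 24+10+3 = 37
Oak - Hollow - Quarry - Thorn: 36+13+10 = 59
Oak - Hollow - Thorn - Quarry: 36+3+10 = 49
Oak - Thorn - Quarry - Hollow: 34+10+13 = 57
Oak - Thorn - Hollow - Quarry: 34+3+13 = 50
The minimum is 37.
One shortest path: Oak → Quarry → Thorn → Hollow.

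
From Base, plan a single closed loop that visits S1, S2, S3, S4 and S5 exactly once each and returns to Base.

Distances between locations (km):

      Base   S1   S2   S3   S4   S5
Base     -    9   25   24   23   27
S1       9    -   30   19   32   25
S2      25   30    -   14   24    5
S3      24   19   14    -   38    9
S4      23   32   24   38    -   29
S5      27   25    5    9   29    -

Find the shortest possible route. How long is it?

There are 60 distinct closed tours to check (reversals are equivalent).
Base → S1 → S2 → S3 → S4 → S5 → Base: 9+30+14+38+29+27 = 147
Base → S1 → S2 → S3 → S5 → S4 → Base: 9+30+14+9+29+23 = 114
Base → S1 → S2 → S4 → S3 → S5 → Base: 9+30+24+38+9+27 = 137
Base → S1 → S2 → S4 → S5 → S3 → Base: 9+30+24+29+9+24 = 125
Base → S1 → S2 → S5 → S3 → S4 → Base: 9+30+5+9+38+23 = 114
Base → S1 → S2 → S5 → S4 → S3 → Base: 9+30+5+29+38+24 = 135
Base → S1 → S3 → S2 → S4 → S5 → Base: 9+19+14+24+29+27 = 122
Base → S1 → S3 → S2 → S5 → S4 → Base: 9+19+14+5+29+23 = 99
Base → S1 → S3 → S4 → S2 → S5 → Base: 9+19+38+24+5+27 = 122
Base → S1 → S3 → S4 → S5 → S2 → Base: 9+19+38+29+5+25 = 125
Base → S1 → S3 → S5 → S2 → S4 → Base: 9+19+9+5+24+23 = 89
Base → S1 → S3 → S5 → S4 → S2 → Base: 9+19+9+29+24+25 = 115
Base → S1 → S4 → S2 → S3 → S5 → Base: 9+32+24+14+9+27 = 115
Base → S1 → S4 → S2 → S5 → S3 → Base: 9+32+24+5+9+24 = 103
… (46 more)
The minimum is 89.
One optimal route: Base → S1 → S3 → S5 → S2 → S4 → Base (or its reverse).

Shortest round trip = 89 km.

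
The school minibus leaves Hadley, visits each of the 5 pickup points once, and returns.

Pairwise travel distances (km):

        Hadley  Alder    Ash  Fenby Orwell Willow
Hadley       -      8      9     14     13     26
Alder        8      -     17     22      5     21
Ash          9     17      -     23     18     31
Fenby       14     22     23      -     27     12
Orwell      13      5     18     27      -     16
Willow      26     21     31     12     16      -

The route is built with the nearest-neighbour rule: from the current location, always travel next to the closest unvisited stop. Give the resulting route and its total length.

Total distance 73 km via the nearest-neighbour route Hadley → Alder → Orwell → Willow → Fenby → Ash → Hadley.

From Hadley: distances to unvisited — Alder=8, Ash=9, Orwell=13, Fenby=14, Willow=26. Nearest is Alder (8).
From Alder: distances to unvisited — Orwell=5, Ash=17, Willow=21, Fenby=22. Nearest is Orwell (5).
From Orwell: distances to unvisited — Willow=16, Ash=18, Fenby=27. Nearest is Willow (16).
From Willow: distances to unvisited — Fenby=12, Ash=31. Nearest is Fenby (12).
From Fenby: distances to unvisited — Ash=23. Nearest is Ash (23).
Return Ash→Hadley: 9.
Total = 8 + 5 + 16 + 12 + 23 + 9 = 73.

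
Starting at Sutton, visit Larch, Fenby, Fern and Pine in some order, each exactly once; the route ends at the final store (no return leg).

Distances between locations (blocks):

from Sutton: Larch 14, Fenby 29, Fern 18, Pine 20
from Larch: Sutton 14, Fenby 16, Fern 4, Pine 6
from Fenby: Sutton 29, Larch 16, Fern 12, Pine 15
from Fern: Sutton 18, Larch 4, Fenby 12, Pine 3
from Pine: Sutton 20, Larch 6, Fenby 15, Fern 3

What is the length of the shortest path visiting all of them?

There are 4! = 24 possible orderings.
Sutton - Larch - Fenby - Fern - Pine: 14+16+12+3 = 45
Sutton - Larch - Fenby - Pine - Fern: 14+16+15+3 = 48
Sutton - Larch - Fern - Fenby - Pine: 14+4+12+15 = 45
Sutton - Larch - Fern - Pine - Fenby: 14+4+3+15 = 36
Sutton - Larch - Pine - Fenby - Fern: 14+6+15+12 = 47
Sutton - Larch - Pine - Fern - Fenby: 14+6+3+12 = 35
Sutton - Fenby - Larch - Fern - Pine: 29+16+4+3 = 52
Sutton - Fenby - Larch - Pine - Fern: 29+16+6+3 = 54
Sutton - Fenby - Fern - Larch - Pine: 29+12+4+6 = 51
Sutton - Fenby - Fern - Pine - Larch: 29+12+3+6 = 50
Sutton - Fenby - Pine - Larch - Fern: 29+15+6+4 = 54
Sutton - Fenby - Pine - Fern - Larch: 29+15+3+4 = 51
Sutton - Fern - Larch - Fenby - Pine: 18+4+16+15 = 53
Sutton - Fern - Larch - Pine - Fenby: 18+4+6+15 = 43
… (10 more)
The minimum is 35.
One shortest path: Sutton → Larch → Pine → Fern → Fenby.

Shortest open route: 35 blocks.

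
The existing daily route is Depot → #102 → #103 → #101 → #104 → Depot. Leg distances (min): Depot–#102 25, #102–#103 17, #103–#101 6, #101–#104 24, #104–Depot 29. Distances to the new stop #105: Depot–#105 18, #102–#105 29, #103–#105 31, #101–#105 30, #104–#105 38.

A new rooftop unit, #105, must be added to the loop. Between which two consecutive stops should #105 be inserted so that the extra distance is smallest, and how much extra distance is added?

Insertion cost between consecutive stops i–j is d(i,#105) + d(#105,j) − d(i,j):
  between Depot and #102: 18 + 29 − 25 = 22
  between #102 and #103: 29 + 31 − 17 = 43
  between #103 and #101: 31 + 30 − 6 = 55
  between #101 and #104: 30 + 38 − 24 = 44
  between #104 and Depot: 38 + 18 − 29 = 27
Cheapest insertion is between Depot and #102, adding 22.
New total = 101 + 22 = 123.

+22 min — insert #105 between Depot and #102.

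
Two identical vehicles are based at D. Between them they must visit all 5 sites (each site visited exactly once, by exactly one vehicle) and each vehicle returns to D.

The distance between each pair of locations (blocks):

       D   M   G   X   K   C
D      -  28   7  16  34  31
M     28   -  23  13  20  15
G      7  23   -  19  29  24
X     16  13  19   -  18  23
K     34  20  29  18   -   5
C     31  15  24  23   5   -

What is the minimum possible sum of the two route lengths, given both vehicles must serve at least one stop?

There are 2^4 − 1 = 15 ways to divide the 5 stops into two non-empty groups. For each, the best each vehicle can do is its own shortest tour through its group:
  {M} + {G, X, K, C}: 56 + 70 = 126
  {G} + {M, X, K, C}: 14 + 82 = 96
  {M, G} + {X, K, C}: 58 + 70 = 128
  {X} + {M, G, K, C}: 32 + 84 = 116
  {M, X} + {G, K, C}: 57 + 70 = 127
  {G, X} + {M, K, C}: 42 + 82 = 124
  … (15 splits in total)
Best: vehicle 1 D → G → D = 14; vehicle 2 D → M → C → K → X → D = 82; combined 96.

Minimum combined distance: 96 blocks.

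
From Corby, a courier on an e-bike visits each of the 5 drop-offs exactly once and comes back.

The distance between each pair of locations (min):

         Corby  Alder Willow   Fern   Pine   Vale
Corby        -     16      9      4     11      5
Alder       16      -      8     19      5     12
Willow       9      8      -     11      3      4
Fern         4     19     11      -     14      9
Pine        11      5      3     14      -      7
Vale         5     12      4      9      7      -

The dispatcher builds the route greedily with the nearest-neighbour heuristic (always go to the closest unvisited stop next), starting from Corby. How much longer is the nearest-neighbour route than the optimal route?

1 min longer than the optimal tour.

From Corby: Fern=4, Vale=5, Willow=9, Pine=11, Alder=16 → choose Fern (4).
From Fern: Vale=9, Willow=11, Pine=14, Alder=19 → choose Vale (9).
From Vale: Willow=4, Pine=7, Alder=12 → choose Willow (4).
From Willow: Pine=3, Alder=8 → choose Pine (3).
From Pine: Alder=5 → choose Alder (5).
NN route Corby → Fern → Vale → Willow → Pine → Alder → Corby costs 41.
Optimal: Corby → Fern → Alder → Pine → Willow → Vale → Corby costs 40 (by enumerating all 60 distinct tours).
Excess = 41 − 40 = 1.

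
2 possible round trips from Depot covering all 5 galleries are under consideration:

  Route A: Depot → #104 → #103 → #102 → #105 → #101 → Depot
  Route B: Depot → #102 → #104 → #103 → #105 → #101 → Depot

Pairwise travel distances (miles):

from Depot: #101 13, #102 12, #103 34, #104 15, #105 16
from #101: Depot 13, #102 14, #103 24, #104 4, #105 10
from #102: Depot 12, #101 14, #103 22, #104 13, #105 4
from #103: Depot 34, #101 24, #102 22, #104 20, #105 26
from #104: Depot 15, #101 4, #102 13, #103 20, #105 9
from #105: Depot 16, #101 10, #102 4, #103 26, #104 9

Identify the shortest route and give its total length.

84 miles — Route A is the shortest.

Route A: 15 + 20 + 22 + 4 + 10 + 13 = 84
Route B: 12 + 13 + 20 + 26 + 10 + 13 = 94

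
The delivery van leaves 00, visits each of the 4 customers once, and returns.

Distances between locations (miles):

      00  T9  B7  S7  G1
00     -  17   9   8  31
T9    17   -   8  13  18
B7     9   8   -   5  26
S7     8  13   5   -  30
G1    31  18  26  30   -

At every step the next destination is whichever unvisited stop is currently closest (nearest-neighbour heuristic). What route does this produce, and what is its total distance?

Nearest-neighbour total = 70 miles; route 00 → S7 → B7 → T9 → G1 → 00.

00 → [S7:8 / B7:9 / T9:17 / G1:31] → S7 (8)
S7 → [B7:5 / T9:13 / G1:30] → B7 (5)
B7 → [T9:8 / G1:26] → T9 (8)
T9 → [G1:18] → G1 (18)
Return G1→00: 31.
Total = 8 + 5 + 8 + 18 + 31 = 70.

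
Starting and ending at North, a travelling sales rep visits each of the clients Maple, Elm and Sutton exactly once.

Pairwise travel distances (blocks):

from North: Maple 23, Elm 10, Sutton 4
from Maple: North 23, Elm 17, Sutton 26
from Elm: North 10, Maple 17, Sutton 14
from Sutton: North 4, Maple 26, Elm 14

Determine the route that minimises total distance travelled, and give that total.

There are 3 distinct closed tours to check (reversals are equivalent).
North→Maple→Elm→Sutton→North: 23+17+14+4 = 58
North→Maple→Sutton→Elm→North: 23+26+14+10 = 73
North→Elm→Maple→Sutton→North: 10+17+26+4 = 57
The minimum is 57.
One optimal route: North → Elm → Maple → Sutton → North (or its reverse).

Shortest round trip = 57 blocks.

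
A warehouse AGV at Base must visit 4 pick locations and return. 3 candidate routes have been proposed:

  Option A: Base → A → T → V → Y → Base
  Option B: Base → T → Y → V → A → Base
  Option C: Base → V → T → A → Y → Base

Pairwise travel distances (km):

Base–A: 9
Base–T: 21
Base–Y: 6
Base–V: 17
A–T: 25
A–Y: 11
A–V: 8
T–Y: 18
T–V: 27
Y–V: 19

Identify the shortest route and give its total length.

Shortest is Option B, total 75 km.

Option A: 9 + 25 + 27 + 19 + 6 = 86
Option B: 21 + 18 + 19 + 8 + 9 = 75
Option C: 17 + 27 + 25 + 11 + 6 = 86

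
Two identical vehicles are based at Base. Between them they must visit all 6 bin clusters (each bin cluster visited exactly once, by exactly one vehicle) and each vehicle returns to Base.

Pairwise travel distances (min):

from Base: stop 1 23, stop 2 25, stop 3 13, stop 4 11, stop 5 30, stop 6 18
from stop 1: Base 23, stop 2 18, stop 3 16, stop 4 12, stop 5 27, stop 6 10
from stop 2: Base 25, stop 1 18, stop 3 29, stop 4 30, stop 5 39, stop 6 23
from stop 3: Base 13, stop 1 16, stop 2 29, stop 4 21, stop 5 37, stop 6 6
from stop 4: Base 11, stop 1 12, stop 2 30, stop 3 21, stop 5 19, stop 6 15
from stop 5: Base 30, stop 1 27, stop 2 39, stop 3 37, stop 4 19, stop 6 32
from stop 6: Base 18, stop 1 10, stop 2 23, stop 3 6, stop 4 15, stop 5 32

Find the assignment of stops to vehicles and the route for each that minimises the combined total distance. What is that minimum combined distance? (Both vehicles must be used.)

Try each way of splitting the stops between the two vehicles (each non-empty) and, for each split, find the best tour for each vehicle:
  {stop 1} + {stop 2, stop 3, stop 4, stop 5, stop 6}: 46 + 111 = 157
  {stop 2} + {stop 1, stop 3, stop 4, stop 5, stop 6}: 50 + 86 = 136
  {stop 1, stop 2} + {stop 3, stop 4, stop 5, stop 6}: 66 + 81 = 147
  {stop 3} + {stop 1, stop 2, stop 4, stop 5, stop 6}: 26 + 115 = 141
  {stop 1, stop 3} + {stop 2, stop 4, stop 5, stop 6}: 52 + 110 = 162
  {stop 2, stop 3} + {stop 1, stop 4, stop 5, stop 6}: 67 + 85 = 152
  … (31 splits in total)
  {stop 4, stop 5} + {stop 1, stop 2, stop 3, stop 6}: 60 + 72 = 132  ← best
Best: vehicle 1 Base → stop 4 → stop 5 → Base = 60; vehicle 2 Base → stop 2 → stop 1 → stop 6 → stop 3 → Base = 72; combined 132.

Minimum combined distance: 132 min.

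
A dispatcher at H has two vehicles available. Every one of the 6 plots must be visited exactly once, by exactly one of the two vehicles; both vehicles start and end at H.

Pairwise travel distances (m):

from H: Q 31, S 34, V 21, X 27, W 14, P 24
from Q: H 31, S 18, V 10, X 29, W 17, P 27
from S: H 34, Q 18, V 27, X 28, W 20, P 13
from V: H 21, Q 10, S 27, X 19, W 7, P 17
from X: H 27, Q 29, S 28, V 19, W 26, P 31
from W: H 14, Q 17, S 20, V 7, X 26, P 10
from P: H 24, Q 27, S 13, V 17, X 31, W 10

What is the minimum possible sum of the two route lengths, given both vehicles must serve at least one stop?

Minimum combined distance: 139 m.

There are 2^5 − 1 = 31 ways to divide the 6 stops into two non-empty groups. For each, the best each vehicle can do is its own shortest tour through its group:
  {Q} + {S, V, X, W, P}: 62 + 105 = 167
  {S} + {Q, V, X, W, P}: 68 + 107 = 175
  {Q, S} + {V, X, W, P}: 83 + 87 = 170
  {V} + {Q, S, X, W, P}: 42 + 111 = 153
  {Q, V} + {S, X, W, P}: 62 + 92 = 154
  {S, V} + {Q, X, W, P}: 82 + 107 = 189
  … (31 splits in total)
  {W} + {Q, S, V, X, P}: 28 + 111 = 139  ← best
Best: vehicle 1 H → W → H = 28; vehicle 2 H → X → V → Q → S → P → H = 111; combined 139.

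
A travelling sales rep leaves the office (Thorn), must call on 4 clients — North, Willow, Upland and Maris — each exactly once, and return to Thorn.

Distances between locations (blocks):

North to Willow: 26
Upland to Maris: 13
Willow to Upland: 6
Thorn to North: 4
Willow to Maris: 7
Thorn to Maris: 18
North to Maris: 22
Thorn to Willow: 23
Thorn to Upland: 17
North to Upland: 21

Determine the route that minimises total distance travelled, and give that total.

Shortest round trip = 56 blocks.

There are 12 distinct closed tours to check (reversals are equivalent).
Thorn→North→Willow→Upland→Maris→Thorn: 4+26+6+13+18 = 67
Thorn→North→Willow→Maris→Upland→Thorn: 4+26+7+13+17 = 67
Thorn→North→Upland→Willow→Maris→Thorn: 4+21+6+7+18 = 56
Thorn→North→Upland→Maris→Willow→Thorn: 4+21+13+7+23 = 68
Thorn→North→Maris→Willow→Upland→Thorn: 4+22+7+6+17 = 56
Thorn→North→Maris→Upland→Willow→Thorn: 4+22+13+6+23 = 68
Thorn→Willow→North→Upland→Maris→Thorn: 23+26+21+13+18 = 101
Thorn→Willow→North→Maris→Upland→Thorn: 23+26+22+13+17 = 101
Thorn→Willow→Upland→North→Maris→Thorn: 23+6+21+22+18 = 90
Thorn→Willow→Maris→North→Upland→Thorn: 23+7+22+21+17 = 90
Thorn→Upland→North→Willow→Maris→Thorn: 17+21+26+7+18 = 89
Thorn→Upland→Willow→North→Maris→Thorn: 17+6+26+22+18 = 89
The minimum is 56.
One optimal route: Thorn → North → Upland → Willow → Maris → Thorn (or its reverse).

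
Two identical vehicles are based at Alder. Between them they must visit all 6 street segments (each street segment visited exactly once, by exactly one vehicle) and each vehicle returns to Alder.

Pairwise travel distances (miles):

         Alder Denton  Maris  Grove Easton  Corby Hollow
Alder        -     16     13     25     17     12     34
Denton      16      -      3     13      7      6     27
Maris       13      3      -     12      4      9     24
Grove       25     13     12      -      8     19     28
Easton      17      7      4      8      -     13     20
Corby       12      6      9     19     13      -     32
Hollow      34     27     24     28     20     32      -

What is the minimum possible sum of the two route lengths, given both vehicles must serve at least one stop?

Check every non-empty split of the stops between the two vehicles; for each half take its own optimal tour:
  {Denton} + {Maris, Grove, Easton, Corby, Hollow}: 32 + 95 = 127
  {Maris} + {Denton, Grove, Easton, Corby, Hollow}: 26 + 93 = 119
  {Denton, Maris} + {Grove, Easton, Corby, Hollow}: 32 + 93 = 125
  {Grove} + {Denton, Maris, Easton, Corby, Hollow}: 50 + 79 = 129
  {Denton, Grove} + {Maris, Easton, Corby, Hollow}: 54 + 79 = 133
  {Maris, Grove} + {Denton, Easton, Corby, Hollow}: 50 + 79 = 129
  … (31 splits in total)
  {Corby} + {Denton, Maris, Grove, Easton, Hollow}: 24 + 91 = 115  ← best
Best: vehicle 1 Alder → Corby → Alder = 24; vehicle 2 Alder → Maris → Denton → Grove → Easton → Hollow → Alder = 91; combined 115.

Minimum combined distance: 115 miles.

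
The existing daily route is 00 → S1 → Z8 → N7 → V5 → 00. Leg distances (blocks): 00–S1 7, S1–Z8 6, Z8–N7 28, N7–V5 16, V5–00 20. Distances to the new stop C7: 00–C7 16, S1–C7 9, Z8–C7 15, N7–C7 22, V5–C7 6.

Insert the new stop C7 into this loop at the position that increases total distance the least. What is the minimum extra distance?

Minimum extra distance: 2 blocks, inserting C7 between V5 and 00.

Insertion cost between consecutive stops i–j is d(i,C7) + d(C7,j) − d(i,j):
  between 00 and S1: 16 + 9 − 7 = 18
  between S1 and Z8: 9 + 15 − 6 = 18
  between Z8 and N7: 15 + 22 − 28 = 9
  between N7 and V5: 22 + 6 − 16 = 12
  between V5 and 00: 6 + 16 − 20 = 2
Cheapest insertion is between V5 and 00, adding 2.
New total = 77 + 2 = 79.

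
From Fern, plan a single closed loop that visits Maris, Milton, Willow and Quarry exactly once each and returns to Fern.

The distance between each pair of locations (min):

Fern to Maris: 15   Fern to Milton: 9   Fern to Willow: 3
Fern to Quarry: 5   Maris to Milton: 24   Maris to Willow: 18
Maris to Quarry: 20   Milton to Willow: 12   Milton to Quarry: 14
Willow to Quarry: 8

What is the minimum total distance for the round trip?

Shortest round trip = 64 min.

With 4 stops there are 4!/2 = 12 distinct round trips (a route and its reverse cost the same).
Fern → Maris → Milton → Willow → Quarry → Fern: 15+24+12+8+5 = 64
Fern → Maris → Milton → Quarry → Willow → Fern: 15+24+14+8+3 = 64
Fern → Maris → Willow → Milton → Quarry → Fern: 15+18+12+14+5 = 64
Fern → Maris → Willow → Quarry → Milton → Fern: 15+18+8+14+9 = 64
Fern → Maris → Quarry → Milton → Willow → Fern: 15+20+14+12+3 = 64
Fern → Maris → Quarry → Willow → Milton → Fern: 15+20+8+12+9 = 64
Fern → Milton → Maris → Willow → Quarry → Fern: 9+24+18+8+5 = 64
Fern → Milton → Maris → Quarry → Willow → Fern: 9+24+20+8+3 = 64
Fern → Milton → Willow → Maris → Quarry → Fern: 9+12+18+20+5 = 64
Fern → Milton → Quarry → Maris → Willow → Fern: 9+14+20+18+3 = 64
Fern → Willow → Maris → Milton → Quarry → Fern: 3+18+24+14+5 = 64
Fern → Willow → Milton → Maris → Quarry → Fern: 3+12+24+20+5 = 64
The minimum is 64.
One optimal route: Fern → Maris → Milton → Willow → Quarry → Fern (or its reverse).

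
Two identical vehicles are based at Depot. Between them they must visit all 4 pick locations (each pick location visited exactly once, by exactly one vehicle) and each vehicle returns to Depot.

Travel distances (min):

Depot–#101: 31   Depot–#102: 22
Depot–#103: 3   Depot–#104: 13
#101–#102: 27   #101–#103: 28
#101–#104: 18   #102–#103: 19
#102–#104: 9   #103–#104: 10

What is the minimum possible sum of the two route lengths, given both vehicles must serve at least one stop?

86 min — the smallest possible combined total.

There are 2^3 − 1 = 7 ways to divide the 4 stops into two non-empty groups. For each, the best each vehicle can do is its own shortest tour through its group:
  {#101} + {#102, #103, #104}: 62 + 44 = 106
  {#102} + {#101, #103, #104}: 44 + 62 = 106
  {#101, #102} + {#103, #104}: 80 + 26 = 106
  {#103} + {#101, #102, #104}: 6 + 80 = 86
  {#101, #103} + {#102, #104}: 62 + 44 = 106
  {#102, #103} + {#101, #104}: 44 + 62 = 106
  … (7 splits in total)
Best: vehicle 1 Depot → #103 → Depot = 6; vehicle 2 Depot → #101 → #102 → #104 → Depot = 80; combined 86.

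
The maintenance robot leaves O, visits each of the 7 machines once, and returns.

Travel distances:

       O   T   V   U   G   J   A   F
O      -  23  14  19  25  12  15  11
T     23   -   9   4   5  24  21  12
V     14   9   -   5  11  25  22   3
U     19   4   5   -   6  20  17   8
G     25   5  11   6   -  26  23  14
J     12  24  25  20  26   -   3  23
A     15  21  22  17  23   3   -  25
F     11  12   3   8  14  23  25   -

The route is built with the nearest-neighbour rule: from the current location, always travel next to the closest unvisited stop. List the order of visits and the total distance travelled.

O → [F:11 / J:12 / V:14 / A:15 / U:19 / T:23 / G:25] → F (11)
F → [V:3 / U:8 / T:12 / G:14 / J:23 / A:25] → V (3)
V → [U:5 / T:9 / G:11 / A:22 / J:25] → U (5)
U → [T:4 / G:6 / A:17 / J:20] → T (4)
T → [G:5 / A:21 / J:24] → G (5)
G → [A:23 / J:26] → A (23)
A → [J:3] → J (3)
Return J→O: 12.
Total = 11 + 3 + 5 + 4 + 5 + 23 + 3 + 12 = 66.

66 along O → F → V → U → T → G → A → J → O.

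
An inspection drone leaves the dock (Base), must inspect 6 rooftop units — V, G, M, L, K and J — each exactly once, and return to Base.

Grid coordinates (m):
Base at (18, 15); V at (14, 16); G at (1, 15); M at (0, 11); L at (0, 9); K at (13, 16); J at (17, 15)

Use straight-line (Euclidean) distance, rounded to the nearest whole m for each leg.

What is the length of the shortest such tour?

Base-V-G-M-L-K-J-Base: 4+13+4+2+15+4+1 = 43
Base-V-G-M-L-J-K-Base: 4+13+4+2+18+4+5 = 50
Base-V-G-M-K-L-J-Base: 4+13+4+14+15+18+1 = 69
Base-V-G-M-K-J-L-Base: 4+13+4+14+4+18+19 = 76
Base-V-G-M-J-L-K-Base: 4+13+4+17+18+15+5 = 76
Base-V-G-M-J-K-L-Base: 4+13+4+17+4+15+19 = 76
Base-V-G-L-M-K-J-Base: 4+13+6+2+14+4+1 = 44
Base-V-G-L-M-J-K-Base: 4+13+6+2+17+4+5 = 51
… (352 more)
Base-V-K-G-M-L-J-Base: 4+1+12+4+2+18+1 = 42  ← best
The minimum is 42.
One optimal route: Base → V → K → G → M → L → J → Base (or its reverse).

Shortest round trip = 42 m.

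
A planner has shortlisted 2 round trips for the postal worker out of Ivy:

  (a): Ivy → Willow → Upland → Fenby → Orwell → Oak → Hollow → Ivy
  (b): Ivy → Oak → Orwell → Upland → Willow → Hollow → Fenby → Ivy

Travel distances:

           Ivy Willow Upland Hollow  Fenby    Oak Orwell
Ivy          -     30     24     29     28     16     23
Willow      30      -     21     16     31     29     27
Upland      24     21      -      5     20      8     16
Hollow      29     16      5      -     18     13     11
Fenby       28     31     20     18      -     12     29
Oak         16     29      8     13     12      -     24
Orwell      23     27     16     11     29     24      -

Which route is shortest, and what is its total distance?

(a): 30 + 21 + 20 + 29 + 24 + 13 + 29 = 166
(b): 16 + 24 + 16 + 21 + 16 + 18 + 28 = 139

139 — (b) is the shortest.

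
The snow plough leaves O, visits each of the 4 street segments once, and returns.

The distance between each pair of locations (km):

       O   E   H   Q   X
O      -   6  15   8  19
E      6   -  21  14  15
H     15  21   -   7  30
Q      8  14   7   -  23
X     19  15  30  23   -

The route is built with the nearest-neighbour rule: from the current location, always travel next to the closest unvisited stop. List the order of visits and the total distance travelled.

At O the remaining stops are E 6, Q 8, H 15, X 19; go to E.
At E the remaining stops are Q 14, X 15, H 21; go to Q.
At Q the remaining stops are H 7, X 23; go to H.
At H the remaining stops are X 30; go to X.
Return X→O: 19.
Total = 6 + 14 + 7 + 30 + 19 = 76.

Total distance 76 km via the nearest-neighbour route O → E → Q → H → X → O.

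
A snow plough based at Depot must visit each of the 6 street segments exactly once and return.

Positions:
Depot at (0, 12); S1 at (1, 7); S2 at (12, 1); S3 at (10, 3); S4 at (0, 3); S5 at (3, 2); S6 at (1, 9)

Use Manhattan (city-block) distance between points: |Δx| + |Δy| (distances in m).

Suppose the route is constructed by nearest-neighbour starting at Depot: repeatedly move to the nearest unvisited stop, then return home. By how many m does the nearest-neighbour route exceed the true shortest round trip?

Excess over optimum: 4 m.

Depot: S6=4, S1=6, S4=9, S5=13, S3=19, S2=23 ⇒ S6
S6: S1=2, S4=7, S5=9, S3=15, S2=19 ⇒ S1
S1: S4=5, S5=7, S3=13, S2=17 ⇒ S4
S4: S5=4, S3=10, S2=14 ⇒ S5
S5: S3=8, S2=10 ⇒ S3
S3: S2=4 ⇒ S2
NN route Depot → S6 → S1 → S4 → S5 → S3 → S2 → Depot costs 50.
Optimal: Depot → S4 → S3 → S2 → S5 → S1 → S6 → Depot costs 46 (by enumerating all 360 distinct tours).
Excess = 50 − 46 = 4.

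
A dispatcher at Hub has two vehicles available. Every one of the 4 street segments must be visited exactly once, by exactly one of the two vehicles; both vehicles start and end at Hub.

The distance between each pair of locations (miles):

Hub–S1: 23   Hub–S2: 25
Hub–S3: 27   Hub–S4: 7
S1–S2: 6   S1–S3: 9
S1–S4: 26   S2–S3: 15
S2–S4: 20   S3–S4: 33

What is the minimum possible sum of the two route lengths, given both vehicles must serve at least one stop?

Minimum combined distance: 81 miles.

Try each way of splitting the stops between the two vehicles (each non-empty) and, for each split, find the best tour for each vehicle:
  {S1} + {S2, S3, S4}: 46 + 69 = 115
  {S2} + {S1, S3, S4}: 50 + 69 = 119
  {S1, S2} + {S3, S4}: 54 + 67 = 121
  {S3} + {S1, S2, S4}: 54 + 56 = 110
  {S1, S3} + {S2, S4}: 59 + 52 = 111
  {S2, S3} + {S1, S4}: 67 + 56 = 123
  … (7 splits in total)
  {S1, S2, S3} + {S4}: 67 + 14 = 81  ← best
Best: vehicle 1 Hub → S2 → S1 → S3 → Hub = 67; vehicle 2 Hub → S4 → Hub = 14; combined 81.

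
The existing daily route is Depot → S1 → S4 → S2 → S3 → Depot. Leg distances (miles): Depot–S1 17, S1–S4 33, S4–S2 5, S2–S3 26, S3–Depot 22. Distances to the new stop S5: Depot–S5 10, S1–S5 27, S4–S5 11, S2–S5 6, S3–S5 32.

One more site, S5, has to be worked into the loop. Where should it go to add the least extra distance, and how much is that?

Insertion cost between consecutive stops i–j is d(i,S5) + d(S5,j) − d(i,j):
  between Depot and S1: 10 + 27 − 17 = 20
  between S1 and S4: 27 + 11 − 33 = 5
  between S4 and S2: 11 + 6 − 5 = 12
  between S2 and S3: 6 + 32 − 26 = 12
  between S3 and Depot: 32 + 10 − 22 = 20
Cheapest insertion is between S1 and S4, adding 5.
New total = 103 + 5 = 108.

Adding 5 miles by placing S5 on the S1–S4 leg.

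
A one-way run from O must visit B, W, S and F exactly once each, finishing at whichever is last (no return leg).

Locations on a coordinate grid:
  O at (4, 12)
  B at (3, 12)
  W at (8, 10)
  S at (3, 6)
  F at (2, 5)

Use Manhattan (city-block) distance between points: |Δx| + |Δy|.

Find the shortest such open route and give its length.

19 — the minimum one-way total.

There are 4! = 24 possible orderings.
O→B→W→S→F: 1+7+9+2 = 19
O→B→W→F→S: 1+7+11+2 = 21
O→B→S→W→F: 1+6+9+11 = 27
O→B→S→F→W: 1+6+2+11 = 20
O→B→F→W→S: 1+8+11+9 = 29
O→B→F→S→W: 1+8+2+9 = 20
O→W→B→S→F: 6+7+6+2 = 21
O→W→B→F→S: 6+7+8+2 = 23
O→W→S→B→F: 6+9+6+8 = 29
O→W→S→F→B: 6+9+2+8 = 25
O→W→F→B→S: 6+11+8+6 = 31
O→W→F→S→B: 6+11+2+6 = 25
O→S→B→W→F: 7+6+7+11 = 31
O→S→B→F→W: 7+6+8+11 = 32
… (10 more)
The minimum is 19.
One shortest path: O → B → W → S → F.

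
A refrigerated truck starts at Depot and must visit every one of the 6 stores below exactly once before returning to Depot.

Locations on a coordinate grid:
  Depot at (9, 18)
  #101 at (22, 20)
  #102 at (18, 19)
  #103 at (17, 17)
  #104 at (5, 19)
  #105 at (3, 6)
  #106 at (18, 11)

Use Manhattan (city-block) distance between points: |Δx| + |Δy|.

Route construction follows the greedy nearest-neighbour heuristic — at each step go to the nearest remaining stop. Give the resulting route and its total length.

At Depot the remaining stops are #104 5, #103 9, #102 10, #101 15, #106 16, #105 18; go to #104.
At #104 the remaining stops are #102 13, #103 14, #105 15, #101 18, #106 21; go to #102.
At #102 the remaining stops are #103 3, #101 5, #106 8, #105 28; go to #103.
At #103 the remaining stops are #106 7, #101 8, #105 25; go to #106.
At #106 the remaining stops are #101 13, #105 20; go to #101.
At #101 the remaining stops are #105 33; go to #105.
Return #105→Depot: 18.
Total = 5 + 13 + 3 + 7 + 13 + 33 + 18 = 92.

Total distance 92 via the nearest-neighbour route Depot → #104 → #102 → #103 → #106 → #101 → #105 → Depot.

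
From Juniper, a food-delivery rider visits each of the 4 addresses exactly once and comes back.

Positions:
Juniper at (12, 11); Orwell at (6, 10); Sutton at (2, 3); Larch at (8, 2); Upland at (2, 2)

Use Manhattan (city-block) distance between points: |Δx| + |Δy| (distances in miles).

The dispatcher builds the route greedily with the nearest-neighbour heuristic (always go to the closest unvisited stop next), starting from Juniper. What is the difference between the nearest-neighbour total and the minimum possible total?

Juniper: Orwell=7, Larch=13, Sutton=18, Upland=19 ⇒ Orwell
Orwell: Larch=10, Sutton=11, Upland=12 ⇒ Larch
Larch: Upland=6, Sutton=7 ⇒ Upland
Upland: Sutton=1 ⇒ Sutton
NN route Juniper → Orwell → Larch → Upland → Sutton → Juniper costs 42.
Optimal: Juniper → Orwell → Sutton → Upland → Larch → Juniper costs 38 (by enumerating all 12 distinct tours).
Excess = 42 − 38 = 4.

Excess over optimum: 4 miles.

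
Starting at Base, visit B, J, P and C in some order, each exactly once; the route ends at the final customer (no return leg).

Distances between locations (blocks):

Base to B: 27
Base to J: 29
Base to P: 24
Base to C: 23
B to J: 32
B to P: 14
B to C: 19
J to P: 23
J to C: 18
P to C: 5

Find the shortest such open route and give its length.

Shortest open route: 64 blocks.

There are 4! = 24 possible orderings.
Base→B→J→P→C: 27+32+23+5 = 87
Base→B→J→C→P: 27+32+18+5 = 82
Base→B→P→J→C: 27+14+23+18 = 82
Base→B→P→C→J: 27+14+5+18 = 64
Base→B→C→J→P: 27+19+18+23 = 87
Base→B→C→P→J: 27+19+5+23 = 74
Base→J→B→P→C: 29+32+14+5 = 80
Base→J→B→C→P: 29+32+19+5 = 85
Base→J→P→B→C: 29+23+14+19 = 85
Base→J→P→C→B: 29+23+5+19 = 76
Base→J→C→B→P: 29+18+19+14 = 80
Base→J→C→P→B: 29+18+5+14 = 66
Base→P→B→J→C: 24+14+32+18 = 88
Base→P→B→C→J: 24+14+19+18 = 75
… (10 more)
The minimum is 64.
One shortest path: Base → B → P → C → J.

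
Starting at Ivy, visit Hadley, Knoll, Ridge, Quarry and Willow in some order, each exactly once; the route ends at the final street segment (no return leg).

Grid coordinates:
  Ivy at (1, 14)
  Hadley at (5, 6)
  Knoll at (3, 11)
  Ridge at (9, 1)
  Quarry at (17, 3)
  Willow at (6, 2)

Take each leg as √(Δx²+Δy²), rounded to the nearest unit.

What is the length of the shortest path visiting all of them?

Minimum one-way distance = 24.

There are 5! = 120 possible orderings.
Ivy → Hadley → Knoll → Ridge → Quarry → Willow: 9+5+12+8+11 = 45
Ivy → Hadley → Knoll → Ridge → Willow → Quarry: 9+5+12+3+11 = 40
Ivy → Hadley → Knoll → Quarry → Ridge → Willow: 9+5+16+8+3 = 41
Ivy → Hadley → Knoll → Quarry → Willow → Ridge: 9+5+16+11+3 = 44
Ivy → Hadley → Knoll → Willow → Ridge → Quarry: 9+5+9+3+8 = 34
Ivy → Hadley → Knoll → Willow → Quarry → Ridge: 9+5+9+11+8 = 42
Ivy → Hadley → Ridge → Knoll → Quarry → Willow: 9+6+12+16+11 = 54
Ivy → Hadley → Ridge → Knoll → Willow → Quarry: 9+6+12+9+11 = 47
Ivy → Hadley → Ridge → Quarry → Knoll → Willow: 9+6+8+16+9 = 48
Ivy → Hadley → Ridge → Quarry → Willow → Knoll: 9+6+8+11+9 = 43
Ivy → Hadley → Ridge → Willow → Knoll → Quarry: 9+6+3+9+16 = 43
Ivy → Hadley → Ridge → Willow → Quarry → Knoll: 9+6+3+11+16 = 45
Ivy → Hadley → Quarry → Knoll → Ridge → Willow: 9+12+16+12+3 = 52
Ivy → Hadley → Quarry → Knoll → Willow → Ridge: 9+12+16+9+3 = 49
… (106 more)
Ivy → Knoll → Hadley → Willow → Ridge → Quarry: 4+5+4+3+8 = 24  ← best
The minimum is 24.
One shortest path: Ivy → Knoll → Hadley → Willow → Ridge → Quarry.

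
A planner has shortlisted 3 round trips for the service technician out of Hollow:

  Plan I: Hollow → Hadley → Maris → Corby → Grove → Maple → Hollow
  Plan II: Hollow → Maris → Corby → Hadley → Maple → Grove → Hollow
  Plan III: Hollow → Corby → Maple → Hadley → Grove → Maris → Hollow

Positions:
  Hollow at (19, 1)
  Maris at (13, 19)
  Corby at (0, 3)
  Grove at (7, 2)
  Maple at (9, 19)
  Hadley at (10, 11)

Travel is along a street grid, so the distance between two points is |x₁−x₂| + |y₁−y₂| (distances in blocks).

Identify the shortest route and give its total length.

112 blocks — Plan II is the shortest.

Plan I: 19 + 11 + 29 + 8 + 19 + 28 = 114
Plan II: 24 + 29 + 18 + 9 + 19 + 13 = 112
Plan III: 21 + 25 + 9 + 12 + 23 + 24 = 114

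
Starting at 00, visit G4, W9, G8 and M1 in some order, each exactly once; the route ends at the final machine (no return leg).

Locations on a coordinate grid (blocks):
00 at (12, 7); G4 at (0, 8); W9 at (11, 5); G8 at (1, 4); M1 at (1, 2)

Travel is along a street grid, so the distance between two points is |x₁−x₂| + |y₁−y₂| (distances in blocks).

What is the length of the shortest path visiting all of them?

23 blocks — the minimum one-way total.

There are 4! = 24 possible orderings.
00→G4→W9→G8→M1: 13+14+11+2 = 40
00→G4→W9→M1→G8: 13+14+13+2 = 42
00→G4→G8→W9→M1: 13+5+11+13 = 42
00→G4→G8→M1→W9: 13+5+2+13 = 33
00→G4→M1→W9→G8: 13+7+13+11 = 44
00→G4→M1→G8→W9: 13+7+2+11 = 33
00→W9→G4→G8→M1: 3+14+5+2 = 24
00→W9→G4→M1→G8: 3+14+7+2 = 26
00→W9→G8→G4→M1: 3+11+5+7 = 26
00→W9→G8→M1→G4: 3+11+2+7 = 23
00→W9→M1→G4→G8: 3+13+7+5 = 28
00→W9→M1→G8→G4: 3+13+2+5 = 23
00→G8→G4→W9→M1: 14+5+14+13 = 46
00→G8→G4→M1→W9: 14+5+7+13 = 39
… (10 more)
The minimum is 23.
One shortest path: 00 → W9 → G8 → M1 → G4.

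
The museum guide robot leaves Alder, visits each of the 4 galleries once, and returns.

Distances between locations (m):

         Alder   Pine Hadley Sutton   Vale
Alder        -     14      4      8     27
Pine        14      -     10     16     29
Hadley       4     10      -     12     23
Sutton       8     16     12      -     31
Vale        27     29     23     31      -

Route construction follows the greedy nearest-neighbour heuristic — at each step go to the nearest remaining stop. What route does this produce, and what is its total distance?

At Alder the remaining stops are Hadley 4, Sutton 8, Pine 14, Vale 27; go to Hadley.
At Hadley the remaining stops are Pine 10, Sutton 12, Vale 23; go to Pine.
At Pine the remaining stops are Sutton 16, Vale 29; go to Sutton.
At Sutton the remaining stops are Vale 31; go to Vale.
Return Vale→Alder: 27.
Total = 4 + 10 + 16 + 31 + 27 = 88.

88 m along Alder → Hadley → Pine → Sutton → Vale → Alder.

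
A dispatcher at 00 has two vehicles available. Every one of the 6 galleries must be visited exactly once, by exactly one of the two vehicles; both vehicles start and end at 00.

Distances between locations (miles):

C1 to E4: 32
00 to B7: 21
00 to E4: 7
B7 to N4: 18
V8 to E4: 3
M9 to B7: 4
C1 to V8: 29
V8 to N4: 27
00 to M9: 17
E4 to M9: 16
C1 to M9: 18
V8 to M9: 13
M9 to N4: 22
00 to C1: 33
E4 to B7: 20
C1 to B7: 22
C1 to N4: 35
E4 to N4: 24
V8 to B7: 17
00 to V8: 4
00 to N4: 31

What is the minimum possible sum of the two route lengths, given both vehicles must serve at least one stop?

Minimum combined distance: 112 miles.

There are 2^5 − 1 = 31 ways to divide the 6 stops into two non-empty groups. For each, the best each vehicle can do is its own shortest tour through its group:
  {C1} + {V8, E4, M9, B7, N4}: 66 + 70 = 136
  {V8} + {C1, E4, M9, B7, N4}: 8 + 104 = 112
  {C1, V8} + {E4, M9, B7, N4}: 66 + 70 = 136
  {E4} + {C1, V8, M9, B7, N4}: 14 + 104 = 118
  {C1, E4} + {V8, M9, B7, N4}: 72 + 70 = 142
  {V8, E4} + {C1, M9, B7, N4}: 14 + 104 = 118
  … (31 splits in total)
Best: vehicle 1 00 → V8 → 00 = 8; vehicle 2 00 → C1 → M9 → B7 → N4 → E4 → 00 = 104; combined 112.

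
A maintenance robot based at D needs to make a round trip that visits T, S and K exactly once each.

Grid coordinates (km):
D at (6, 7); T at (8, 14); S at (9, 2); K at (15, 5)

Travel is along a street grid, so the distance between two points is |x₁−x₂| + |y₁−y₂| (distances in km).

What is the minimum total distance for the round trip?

Shortest round trip = 42 km.

There are 3 distinct closed tours to check (reversals are equivalent).
D→T→S→K→D: 9+13+9+11 = 42
D→T→K→S→D: 9+16+9+8 = 42
D→S→T→K→D: 8+13+16+11 = 48
The minimum is 42.
One optimal route: D → T → S → K → D (or its reverse).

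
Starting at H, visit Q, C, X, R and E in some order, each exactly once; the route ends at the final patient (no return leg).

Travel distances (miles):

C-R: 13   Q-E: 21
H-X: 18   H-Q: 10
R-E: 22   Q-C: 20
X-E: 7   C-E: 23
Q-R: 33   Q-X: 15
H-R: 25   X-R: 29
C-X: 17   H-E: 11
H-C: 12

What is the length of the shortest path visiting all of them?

Minimum one-way distance = 66 miles.

There are 5! = 120 possible orderings.
H - Q - C - X - R - E: 10+20+17+29+22 = 98
H - Q - C - X - E - R: 10+20+17+7+22 = 76
H - Q - C - R - X - E: 10+20+13+29+7 = 79
H - Q - C - R - E - X: 10+20+13+22+7 = 72
H - Q - C - E - X - R: 10+20+23+7+29 = 89
H - Q - C - E - R - X: 10+20+23+22+29 = 104
H - Q - X - C - R - E: 10+15+17+13+22 = 77
H - Q - X - C - E - R: 10+15+17+23+22 = 87
H - Q - X - R - C - E: 10+15+29+13+23 = 90
H - Q - X - R - E - C: 10+15+29+22+23 = 99
H - Q - X - E - C - R: 10+15+7+23+13 = 68
H - Q - X - E - R - C: 10+15+7+22+13 = 67
H - Q - R - C - X - E: 10+33+13+17+7 = 80
H - Q - R - C - E - X: 10+33+13+23+7 = 86
… (106 more)
H - E - X - Q - C - R: 11+7+15+20+13 = 66  ← best
The minimum is 66.
One shortest path: H → E → X → Q → C → R.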